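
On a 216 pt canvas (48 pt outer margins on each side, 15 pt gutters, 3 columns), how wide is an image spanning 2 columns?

75 pt

Take off 96 pt of margins, leaving 120 pt.
3c + 2·15 = 120 → 3c = 90 → c = 30 pt.
2 columns plus 1 gutter: 60 + 15 = 75 pt.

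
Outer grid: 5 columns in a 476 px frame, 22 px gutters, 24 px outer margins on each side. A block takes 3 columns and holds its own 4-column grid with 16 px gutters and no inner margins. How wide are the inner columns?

Outer content = 476 − 2·24 = 428 px.
5c + 4·22 = 428 → 5c = 340 → c = 68 px.
3 columns plus 2 gutters: 204 + 44 = 248 px.
4d + 3·16 = 248 → 4d = 200 → d = 50 px.

50 px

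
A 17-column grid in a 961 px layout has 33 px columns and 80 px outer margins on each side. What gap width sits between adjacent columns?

15 px

Subtract both margins: 961 − 2·80 = 801 px.
17·33 + 16g = 801 → 16g = 240 → g = 15 px.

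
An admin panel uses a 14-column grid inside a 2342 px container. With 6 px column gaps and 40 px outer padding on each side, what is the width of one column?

Subtract both margins: 2342 − 2·40 = 2262 px.
2262 − 13·6 = 2184; ÷14 gives c = 156 px.

156 px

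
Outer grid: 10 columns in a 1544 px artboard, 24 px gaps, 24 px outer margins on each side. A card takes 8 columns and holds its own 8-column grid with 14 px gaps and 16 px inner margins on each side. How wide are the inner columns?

Subtract both margins: 1544 − 2·24 = 1496 px.
10c + 9·24 = 1496 → 10c = 1280 → c = 128 px.
Span of 8: 8·128 + 7·24 = 1024 + 168 = 1192 px.
Inner content = 1192 − 2·16 = 1160 px.
Subtracting 7 gaps of 14 leaves 1062 for 8 columns, so d = 132.75 px.

132.75 px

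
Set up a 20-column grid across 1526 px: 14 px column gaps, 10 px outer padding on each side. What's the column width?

62 px

Take off 20 px of margins, leaving 1506 px.
Subtracting 19 column gaps of 14 leaves 1240 for 20 columns, so c = 62 px.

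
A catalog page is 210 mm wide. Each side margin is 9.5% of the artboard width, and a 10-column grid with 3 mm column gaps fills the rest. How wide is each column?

14.31 mm

210 × (1 − 2·9.5%) = 210 × 81% = 170.1 mm for the columns.
10c + 9·3 = 170.1 → 10c = 143.1 → c = 14.31 mm.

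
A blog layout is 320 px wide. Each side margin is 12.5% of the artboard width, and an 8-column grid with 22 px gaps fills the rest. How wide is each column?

10.75 px

320 × (1 − 2·12.5%) = 320 × 75% = 240 px for the columns.
8 columns + 7 gaps: 8c + 7·22 = 240.
8c = 240 − 154 = 86, so c = 10.75 px.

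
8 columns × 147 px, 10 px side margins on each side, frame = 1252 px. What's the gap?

8 px

Content width = 1252 − 2·10 = 1232 px.
8·147 + 7g = 1232 → 7g = 56 → g = 8 px.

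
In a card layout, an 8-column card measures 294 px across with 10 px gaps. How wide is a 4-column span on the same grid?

142 px

Subtracting 7 gaps of 10 leaves 224 for 8 columns, so c = 28 px.
4 columns plus 3 gaps: 112 + 30 = 142 px.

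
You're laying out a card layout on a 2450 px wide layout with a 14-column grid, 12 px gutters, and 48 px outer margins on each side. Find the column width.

Subtract both margins: 2450 − 2·48 = 2354 px.
14 columns + 13 gutters: 14c + 13·12 = 2354.
14c = 2354 − 156 = 2198, so c = 157 px.

157 px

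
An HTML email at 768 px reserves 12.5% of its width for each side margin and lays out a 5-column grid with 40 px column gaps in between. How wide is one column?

83.2 px

Each margin = 12.5% of 768 = 96 px; content = 768 − 2·96 = 576 px.
Subtracting 4 column gaps of 40 leaves 416 for 5 columns, so c = 83.2 px.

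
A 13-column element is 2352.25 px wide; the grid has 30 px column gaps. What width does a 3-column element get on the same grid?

13c + 12·30 = 2352.25 → 13c = 1992.25 → c = 153.25 px.
3-column span = 3·153.25 + 2·30 = 519.75 px.

519.75 px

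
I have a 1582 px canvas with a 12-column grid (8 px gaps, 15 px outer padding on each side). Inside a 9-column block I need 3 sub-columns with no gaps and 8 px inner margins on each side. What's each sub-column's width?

382 px

Subtract both margins: 1582 − 2·15 = 1552 px.
12 columns + 11 gaps: 12c + 11·8 = 1552.
12c = 1552 − 88 = 1464, so c = 122 px.
Span of 9: 9·122 + 8·8 = 1098 + 64 = 1162 px.
Inner content = 1162 − 2·8 = 1146 px.
3d = 1146 → d = 382 px.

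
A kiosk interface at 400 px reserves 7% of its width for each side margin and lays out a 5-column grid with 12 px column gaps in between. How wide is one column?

59.2 px

Margins: 7% × 400 = 28 px each, so content = 400 − 56 = 344 px.
5c + 4·12 = 344 → 5c = 296 → c = 59.2 px.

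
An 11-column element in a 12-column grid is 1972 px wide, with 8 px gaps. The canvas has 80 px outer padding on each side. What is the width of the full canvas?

1972 − 10·8 = 1892; ÷11 gives c = 172 px.
Adding margins, columns and gutters: 160 + 2064 + 88 = 2312 px.

2312 px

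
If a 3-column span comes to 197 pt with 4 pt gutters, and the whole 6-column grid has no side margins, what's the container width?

3c + 2·4 = 197 → 3c = 189 → c = 63 pt.
Container = 6·63 + 5·4 = 378 + 20 = 398 pt.

398 pt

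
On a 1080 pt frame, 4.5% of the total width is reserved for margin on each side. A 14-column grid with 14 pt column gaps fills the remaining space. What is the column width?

57.2 pt

Each margin = 4.5% of 1080 = 48.6 pt; content = 1080 − 2·48.6 = 982.8 pt.
14c + 13·14 = 982.8 → 14c = 800.8 → c = 57.2 pt.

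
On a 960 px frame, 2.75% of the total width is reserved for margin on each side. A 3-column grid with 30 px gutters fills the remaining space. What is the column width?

282.4 px

960 × (1 − 2·2.75%) = 960 × 94.5% = 907.2 px for the columns.
Subtracting 2 gutters of 30 leaves 847.2 for 3 columns, so c = 282.4 px.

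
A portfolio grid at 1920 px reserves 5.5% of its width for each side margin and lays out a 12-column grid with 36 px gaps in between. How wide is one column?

Each margin = 5.5% of 1920 = 105.6 px; content = 1920 − 2·105.6 = 1708.8 px.
1708.8 − 11·36 = 1312.8; ÷12 gives c = 109.4 px.

109.4 px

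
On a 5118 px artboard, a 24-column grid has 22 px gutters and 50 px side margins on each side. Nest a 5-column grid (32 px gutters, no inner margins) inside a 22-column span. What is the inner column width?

894 px

Subtract both margins: 5118 − 2·50 = 5018 px.
5018 − 23·22 = 4512; ÷24 gives c = 188 px.
22-column span = 22·188 + 21·22 = 4598 px.
Subtracting 4 gutters of 32 leaves 4470 for 5 columns, so d = 894 px.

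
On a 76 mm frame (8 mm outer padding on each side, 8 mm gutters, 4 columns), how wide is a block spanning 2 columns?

26 mm

Inside the margins: 76 − 16 = 60 mm.
4 columns + 3 gutters: 4c + 3·8 = 60.
4c = 60 − 24 = 36, so c = 9 mm.
2 columns plus 1 gutter: 18 + 8 = 26 mm.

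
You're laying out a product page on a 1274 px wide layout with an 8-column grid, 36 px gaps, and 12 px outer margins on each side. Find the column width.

124.75 px

Content width = 1274 − 2·12 = 1250 px.
8c + 7·36 = 1250 → 8c = 998 → c = 124.75 px.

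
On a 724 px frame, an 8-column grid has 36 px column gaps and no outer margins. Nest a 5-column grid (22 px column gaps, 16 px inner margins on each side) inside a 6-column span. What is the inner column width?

82.8 px

Subtracting 7 column gaps of 36 leaves 472 for 8 columns, so c = 59 px.
Span of 6: 6·59 + 5·36 = 354 + 180 = 534 px.
Inner content = 534 − 2·16 = 502 px.
502 − 4·22 = 414; ÷5 gives d = 82.8 px.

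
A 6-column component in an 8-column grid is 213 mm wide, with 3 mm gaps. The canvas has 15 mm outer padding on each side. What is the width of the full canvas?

213 − 5·3 = 198; ÷6 gives c = 33 mm.
Total width: 2·15 + 8·33 + 7·3 = 315 mm.

315 mm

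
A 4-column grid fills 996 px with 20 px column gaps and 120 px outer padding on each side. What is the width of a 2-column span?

Take off 240 px of margins, leaving 756 px.
756 − 3·20 = 696; ÷4 gives c = 174 px.
2-column span = 2·174 + 1·20 = 368 px.

368 px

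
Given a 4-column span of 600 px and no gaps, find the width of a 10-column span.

1500 px

4c = 600 → c = 150 px.
With no gaps, 10 columns span 10·150 = 1500 px.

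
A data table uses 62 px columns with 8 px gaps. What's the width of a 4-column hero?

Span of 4: 4·62 + 3·8 = 248 + 24 = 272 px.

272 px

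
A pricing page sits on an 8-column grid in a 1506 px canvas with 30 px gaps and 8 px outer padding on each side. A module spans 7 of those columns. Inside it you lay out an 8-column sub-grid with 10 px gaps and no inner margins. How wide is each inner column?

Subtract both margins: 1506 − 2·8 = 1490 px.
Subtracting 7 gaps of 30 leaves 1280 for 8 columns, so c = 160 px.
Span of 7: 7·160 + 6·30 = 1120 + 180 = 1300 px.
8d + 7·10 = 1300 → 8d = 1230 → d = 153.75 px.

153.75 px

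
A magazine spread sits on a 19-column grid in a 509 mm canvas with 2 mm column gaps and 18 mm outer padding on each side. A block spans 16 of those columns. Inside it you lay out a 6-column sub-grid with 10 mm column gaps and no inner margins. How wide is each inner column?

Inside the margins: 509 − 36 = 473 mm.
473 − 18·2 = 437; ÷19 gives c = 23 mm.
16 columns plus 15 column gaps: 368 + 30 = 398 mm.
6 columns + 5 column gaps: 6d + 5·10 = 398.
6d = 398 − 50 = 348, so d = 58 mm.

58 mm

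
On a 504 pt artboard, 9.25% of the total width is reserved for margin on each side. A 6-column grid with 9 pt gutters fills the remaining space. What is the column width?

60.96 pt

Each margin = 9.25% of 504 = 46.62 pt; content = 504 − 2·46.62 = 410.76 pt.
410.76 − 5·9 = 365.76; ÷6 gives c = 60.96 pt.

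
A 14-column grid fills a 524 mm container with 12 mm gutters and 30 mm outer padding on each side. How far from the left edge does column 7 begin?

234 mm

Inside the margins: 524 − 60 = 464 mm.
464 − 13·12 = 308; ÷14 gives c = 22 mm.
Column 7 starts at margin + 6·(column + gutter) = 30 + 6·34 = 234 mm.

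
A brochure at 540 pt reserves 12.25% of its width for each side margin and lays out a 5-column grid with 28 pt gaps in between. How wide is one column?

Margins: 12.25% × 540 = 66.15 pt each, so content = 540 − 132.3 = 407.7 pt.
Subtracting 4 gaps of 28 leaves 295.7 for 5 columns, so c = 59.14 pt.

59.14 pt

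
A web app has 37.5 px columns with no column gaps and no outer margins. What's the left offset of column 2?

Each column+gutter stride is 37.5 px; with no margin, 1 of them is 37.5 px.

37.5 px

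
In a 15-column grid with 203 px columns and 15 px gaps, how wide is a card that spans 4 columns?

4-column span = 4·203 + 3·15 = 857 px.

857 px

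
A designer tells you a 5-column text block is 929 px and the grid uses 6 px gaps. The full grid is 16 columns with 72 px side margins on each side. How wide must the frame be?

3130 px

929 − 4·6 = 905; ÷5 gives c = 181 px.
Total width: 2·72 + 16·181 + 15·6 = 3130 px.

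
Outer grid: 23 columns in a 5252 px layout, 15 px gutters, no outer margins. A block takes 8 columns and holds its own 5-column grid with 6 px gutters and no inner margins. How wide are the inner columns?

23 columns + 22 gutters: 23c + 22·15 = 5252.
23c = 5252 − 330 = 4922, so c = 214 px.
8 columns plus 7 gutters: 1712 + 105 = 1817 px.
5 columns + 4 gutters: 5d + 4·6 = 1817.
5d = 1817 − 24 = 1793, so d = 358.6 px.

358.6 px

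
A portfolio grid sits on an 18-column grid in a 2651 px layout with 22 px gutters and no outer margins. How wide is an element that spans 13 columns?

1908.5 px

18 columns + 17 gutters: 18c + 17·22 = 2651.
18c = 2651 − 374 = 2277, so c = 126.5 px.
Span of 13: 13·126.5 + 12·22 = 1644.5 + 264 = 1908.5 px.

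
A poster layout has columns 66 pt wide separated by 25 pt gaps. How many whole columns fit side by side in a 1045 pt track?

11 columns

Each extra column adds 66 + 25 = 91 pt.
(1045 + 25) / 91 = 11.76, so 11 columns fit.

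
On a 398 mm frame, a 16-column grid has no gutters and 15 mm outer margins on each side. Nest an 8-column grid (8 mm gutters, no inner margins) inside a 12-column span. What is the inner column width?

27.5 mm

Inside the margins: 398 − 30 = 368 mm.
16c = 368 → c = 23 mm.
12-column span = 12·23 = 276 mm.
8 columns + 7 gutters: 8d + 7·8 = 276.
8d = 276 − 56 = 220, so d = 27.5 mm.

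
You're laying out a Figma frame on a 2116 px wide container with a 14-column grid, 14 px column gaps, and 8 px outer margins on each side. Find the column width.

137 px

Subtract both margins: 2116 − 2·8 = 2100 px.
2100 − 13·14 = 1918; ÷14 gives c = 137 px.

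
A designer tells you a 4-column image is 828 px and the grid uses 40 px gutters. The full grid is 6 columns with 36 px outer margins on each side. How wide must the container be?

Subtracting 3 gutters of 40 leaves 708 for 4 columns, so c = 177 px.
Adding margins, columns and gutters: 72 + 1062 + 200 = 1334 px.

1334 px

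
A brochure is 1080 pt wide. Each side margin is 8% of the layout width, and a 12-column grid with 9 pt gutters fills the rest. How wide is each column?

67.35 pt

Each margin = 8% of 1080 = 86.4 pt; content = 1080 − 2·86.4 = 907.2 pt.
12c + 11·9 = 907.2 → 12c = 808.2 → c = 67.35 pt.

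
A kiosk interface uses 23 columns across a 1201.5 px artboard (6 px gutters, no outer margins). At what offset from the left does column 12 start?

577.5 px

23c + 22·6 = 1201.5 → 23c = 1069.5 → c = 46.5 px.
Each column+gutter stride is 52.5 px; with no margin, 11 of them is 577.5 px.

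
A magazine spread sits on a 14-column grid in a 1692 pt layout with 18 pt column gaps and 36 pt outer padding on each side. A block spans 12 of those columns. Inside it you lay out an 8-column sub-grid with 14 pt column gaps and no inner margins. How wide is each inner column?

Outer content = 1692 − 2·36 = 1620 pt.
14c + 13·18 = 1620 → 14c = 1386 → c = 99 pt.
Span of 12: 12·99 + 11·18 = 1188 + 198 = 1386 pt.
8d + 7·14 = 1386 → 8d = 1288 → d = 161 pt.

161 pt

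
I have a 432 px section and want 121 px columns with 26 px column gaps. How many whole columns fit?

3 columns: 3·121 + 2·26 = 415 px ≤ 432.
4 columns: 562 px > 432. So 3.

3 columns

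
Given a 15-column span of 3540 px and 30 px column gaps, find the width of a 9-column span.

2112 px

15 columns + 14 column gaps: 15c + 14·30 = 3540.
15c = 3540 − 420 = 3120, so c = 208 px.
Span of 9: 9·208 + 8·30 = 1872 + 240 = 2112 px.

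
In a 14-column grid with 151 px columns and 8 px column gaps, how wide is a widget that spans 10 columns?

10 columns plus 9 column gaps: 1510 + 72 = 1582 px.

1582 px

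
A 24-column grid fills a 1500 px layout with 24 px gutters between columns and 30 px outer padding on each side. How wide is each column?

Content width = 1500 − 2·30 = 1440 px.
1440 − 23·24 = 888; ÷24 gives c = 37 px.

37 px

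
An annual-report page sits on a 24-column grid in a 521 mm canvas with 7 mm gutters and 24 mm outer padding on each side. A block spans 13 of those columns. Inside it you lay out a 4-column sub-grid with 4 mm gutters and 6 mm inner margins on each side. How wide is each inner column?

57.25 mm

Outer content = 521 − 2·24 = 473 mm.
Subtracting 23 gutters of 7 leaves 312 for 24 columns, so c = 13 mm.
13 columns plus 12 gutters: 169 + 84 = 253 mm.
Inner content = 253 − 2·6 = 241 mm.
4d + 3·4 = 241 → 4d = 229 → d = 57.25 mm.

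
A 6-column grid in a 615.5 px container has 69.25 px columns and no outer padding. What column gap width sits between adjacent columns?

6 columns take 6·69.25 = 415.5 px; remaining 200 splits into 5 column gaps.
g = 200 / 5 = 40 px.

40 px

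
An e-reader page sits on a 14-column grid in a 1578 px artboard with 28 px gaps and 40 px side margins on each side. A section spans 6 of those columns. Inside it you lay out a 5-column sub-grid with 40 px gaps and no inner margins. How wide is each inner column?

Subtract both margins: 1578 − 2·40 = 1498 px.
14 columns + 13 gaps: 14c + 13·28 = 1498.
14c = 1498 − 364 = 1134, so c = 81 px.
6 columns plus 5 gaps: 486 + 140 = 626 px.
Subtracting 4 gaps of 40 leaves 466 for 5 columns, so d = 93.2 px.

93.2 px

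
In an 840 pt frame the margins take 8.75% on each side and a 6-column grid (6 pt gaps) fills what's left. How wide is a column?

Margins: 8.75% × 840 = 73.5 pt each, so content = 840 − 147 = 693 pt.
693 − 5·6 = 663; ÷6 gives c = 110.5 pt.

110.5 pt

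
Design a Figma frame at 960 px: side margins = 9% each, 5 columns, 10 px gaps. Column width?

149.44 px

Margins: 9% × 960 = 86.4 px each, so content = 960 − 172.8 = 787.2 px.
Subtracting 4 gaps of 10 leaves 747.2 for 5 columns, so c = 149.44 px.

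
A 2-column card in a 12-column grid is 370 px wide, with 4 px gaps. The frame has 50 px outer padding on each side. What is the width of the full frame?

2c + 1·4 = 370 → 2c = 366 → c = 183 px.
Total width: 2·50 + 12·183 + 11·4 = 2340 px.

2340 px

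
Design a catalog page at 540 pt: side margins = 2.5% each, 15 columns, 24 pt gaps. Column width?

Margins: 2.5% × 540 = 13.5 pt each, so content = 540 − 27 = 513 pt.
Subtracting 14 gaps of 24 leaves 177 for 15 columns, so c = 11.8 pt.

11.8 pt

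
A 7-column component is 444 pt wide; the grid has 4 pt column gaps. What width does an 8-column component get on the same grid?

7 columns + 6 column gaps: 7c + 6·4 = 444.
7c = 444 − 24 = 420, so c = 60 pt.
Span of 8: 8·60 + 7·4 = 480 + 28 = 508 pt.

508 pt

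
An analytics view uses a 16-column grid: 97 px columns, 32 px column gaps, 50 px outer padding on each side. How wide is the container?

Adding margins, columns and gutters: 100 + 1552 + 480 = 2132 px.

2132 px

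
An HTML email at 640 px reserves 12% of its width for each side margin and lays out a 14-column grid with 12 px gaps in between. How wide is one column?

23.6 px

Each margin = 12% of 640 = 76.8 px; content = 640 − 2·76.8 = 486.4 px.
486.4 − 13·12 = 330.4; ÷14 gives c = 23.6 px.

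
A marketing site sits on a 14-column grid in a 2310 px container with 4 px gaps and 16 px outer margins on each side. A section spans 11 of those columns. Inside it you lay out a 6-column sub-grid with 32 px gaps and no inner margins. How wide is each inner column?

Take off 32 px of margins, leaving 2278 px.
14 columns + 13 gaps: 14c + 13·4 = 2278.
14c = 2278 − 52 = 2226, so c = 159 px.
11-column span = 11·159 + 10·4 = 1789 px.
1789 − 5·32 = 1629; ÷6 gives d = 271.5 px.

271.5 px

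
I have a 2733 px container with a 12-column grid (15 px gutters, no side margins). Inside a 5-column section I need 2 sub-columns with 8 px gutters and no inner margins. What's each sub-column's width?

561 px

Subtracting 11 gutters of 15 leaves 2568 for 12 columns, so c = 214 px.
5 columns plus 4 gutters: 1070 + 60 = 1130 px.
2d + 1·8 = 1130 → 2d = 1122 → d = 561 px.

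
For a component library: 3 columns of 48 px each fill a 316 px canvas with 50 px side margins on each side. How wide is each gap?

36 px

Take off 100 px of margins, leaving 216 px.
3·48 + 2g = 216 → 2g = 72 → g = 36 px.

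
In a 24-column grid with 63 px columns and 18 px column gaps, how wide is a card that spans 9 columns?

711 px

9 columns plus 8 column gaps: 567 + 144 = 711 px.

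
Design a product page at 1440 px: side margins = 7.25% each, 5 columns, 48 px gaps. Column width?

207.84 px

Each margin = 7.25% of 1440 = 104.4 px; content = 1440 − 2·104.4 = 1231.2 px.
Subtracting 4 gaps of 48 leaves 1039.2 for 5 columns, so c = 207.84 px.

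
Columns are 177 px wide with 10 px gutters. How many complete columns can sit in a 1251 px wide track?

Each extra column adds 177 + 10 = 187 px.
(1251 + 10) / 187 = 6.74, so 6 columns fit.

6 columns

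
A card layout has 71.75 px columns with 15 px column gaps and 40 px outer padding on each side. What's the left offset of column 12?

994.25 px

Each column+gutter stride is 86.75 px; 11 of them past the 40 px margin is 40 + 954.25 = 994.25 px.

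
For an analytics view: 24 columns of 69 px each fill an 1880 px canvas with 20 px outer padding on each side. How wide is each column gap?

Content width = 1880 − 2·20 = 1840 px.
Columns use 1656 px, leaving 184 px across 23 column gaps = 8 px each.

8 px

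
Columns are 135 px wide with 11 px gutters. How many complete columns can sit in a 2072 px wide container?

14 columns

14 columns: 14·135 + 13·11 = 2033 px ≤ 2072.
15 columns: 2179 px > 2072. So 14.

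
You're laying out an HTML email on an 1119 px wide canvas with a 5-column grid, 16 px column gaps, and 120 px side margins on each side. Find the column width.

Content width = 1119 − 2·120 = 879 px.
Subtracting 4 column gaps of 16 leaves 815 for 5 columns, so c = 163 px.

163 px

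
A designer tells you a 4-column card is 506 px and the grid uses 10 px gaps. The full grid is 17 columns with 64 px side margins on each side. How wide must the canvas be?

2311 px

4 columns + 3 gaps: 4c + 3·10 = 506.
4c = 506 − 30 = 476, so c = 119 px.
Canvas = 2·64 + 17·119 + 16·10 = 128 + 2023 + 160 = 2311 px.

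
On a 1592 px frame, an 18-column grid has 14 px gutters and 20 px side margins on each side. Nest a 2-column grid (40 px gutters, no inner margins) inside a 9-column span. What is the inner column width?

364.5 px

Outer content = 1592 − 2·20 = 1552 px.
1552 − 17·14 = 1314; ÷18 gives c = 73 px.
Span of 9: 9·73 + 8·14 = 657 + 112 = 769 px.
2d + 1·40 = 769 → 2d = 729 → d = 364.5 px.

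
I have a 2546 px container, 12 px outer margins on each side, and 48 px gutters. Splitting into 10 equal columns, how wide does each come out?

Content width = 2546 − 2·12 = 2522 px.
10 columns + 9 gutters: 10c + 9·48 = 2522.
10c = 2522 − 432 = 2090, so c = 209 px.

209 px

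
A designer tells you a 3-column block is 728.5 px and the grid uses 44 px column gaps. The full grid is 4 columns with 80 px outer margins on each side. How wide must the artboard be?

1146 px

3 columns + 2 column gaps: 3c + 2·44 = 728.5.
3c = 728.5 − 88 = 640.5, so c = 213.5 px.
Artboard = 2·80 + 4·213.5 + 3·44 = 160 + 854 + 132 = 1146 px.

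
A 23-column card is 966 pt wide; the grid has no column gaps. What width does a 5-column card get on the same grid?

23c = 966 → c = 42 pt.
With no column gaps, 5 columns span 5·42 = 210 pt.

210 pt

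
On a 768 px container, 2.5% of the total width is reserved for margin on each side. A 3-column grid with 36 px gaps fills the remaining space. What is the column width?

219.2 px

Margins: 2.5% × 768 = 19.2 px each, so content = 768 − 38.4 = 729.6 px.
3 columns + 2 gaps: 3c + 2·36 = 729.6.
3c = 729.6 − 72 = 657.6, so c = 219.2 px.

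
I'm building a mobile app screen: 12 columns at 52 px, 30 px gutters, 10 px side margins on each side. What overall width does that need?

974 px

Adding margins, columns and gutters: 20 + 624 + 330 = 974 px.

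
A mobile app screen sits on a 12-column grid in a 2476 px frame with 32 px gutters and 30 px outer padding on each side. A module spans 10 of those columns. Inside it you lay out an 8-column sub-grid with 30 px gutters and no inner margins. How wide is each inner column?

Outer content = 2476 − 2·30 = 2416 px.
12c + 11·32 = 2416 → 12c = 2064 → c = 172 px.
10-column span = 10·172 + 9·32 = 2008 px.
8 columns + 7 gutters: 8d + 7·30 = 2008.
8d = 2008 − 210 = 1798, so d = 224.75 px.

224.75 px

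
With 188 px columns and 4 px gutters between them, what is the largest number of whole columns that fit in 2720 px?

14 columns: 14·188 + 13·4 = 2684 px ≤ 2720.
15 columns: 2876 px > 2720. So 14.

14 columns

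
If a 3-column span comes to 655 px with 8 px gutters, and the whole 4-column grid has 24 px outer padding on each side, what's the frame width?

3c + 2·8 = 655 → 3c = 639 → c = 213 px.
Adding margins, columns and gutters: 48 + 852 + 24 = 924 px.

924 px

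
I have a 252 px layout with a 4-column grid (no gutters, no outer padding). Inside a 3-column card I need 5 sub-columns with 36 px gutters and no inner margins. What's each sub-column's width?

9 px

252 / 4 = 63 px per column.
3-column span = 3·63 = 189 px.
5d + 4·36 = 189 → 5d = 45 → d = 9 px.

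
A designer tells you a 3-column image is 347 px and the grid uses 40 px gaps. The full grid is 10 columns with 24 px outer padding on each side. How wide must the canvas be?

1298 px

Subtracting 2 gaps of 40 leaves 267 for 3 columns, so c = 89 px.
Total width: 2·24 + 10·89 + 9·40 = 1298 px.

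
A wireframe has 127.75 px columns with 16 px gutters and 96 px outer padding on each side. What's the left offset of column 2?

Before column 2: the margin + 1 column + 1 gutter.
Offset = 96 + 1·(127.75 + 16) = 96 + 143.75 = 239.75 px.

239.75 px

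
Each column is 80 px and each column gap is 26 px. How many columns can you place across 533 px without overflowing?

5 columns

5 columns: 5·80 + 4·26 = 504 px ≤ 533.
6 columns: 610 px > 533. So 5.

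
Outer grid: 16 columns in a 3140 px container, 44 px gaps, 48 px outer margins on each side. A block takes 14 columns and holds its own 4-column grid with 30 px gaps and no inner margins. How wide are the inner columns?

Inside the margins: 3140 − 96 = 3044 px.
Subtracting 15 gaps of 44 leaves 2384 for 16 columns, so c = 149 px.
14 columns plus 13 gaps: 2086 + 572 = 2658 px.
4 columns + 3 gaps: 4d + 3·30 = 2658.
4d = 2658 − 90 = 2568, so d = 642 px.

642 px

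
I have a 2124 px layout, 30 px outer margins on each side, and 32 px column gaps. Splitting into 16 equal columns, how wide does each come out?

Content width = 2124 − 2·30 = 2064 px.
Subtracting 15 column gaps of 32 leaves 1584 for 16 columns, so c = 99 px.

99 px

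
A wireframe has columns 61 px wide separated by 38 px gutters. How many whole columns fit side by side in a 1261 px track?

k columns need k·61 + (k−1)·38 = k·99 − 38.
k·99 − 38 ≤ 1261 → k ≤ 1299 / 99 ≈ 13.12, so k = 13.

13 columns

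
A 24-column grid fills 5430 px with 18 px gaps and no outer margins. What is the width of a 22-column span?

4976 px

Subtracting 23 gaps of 18 leaves 5016 for 24 columns, so c = 209 px.
22-column span = 22·209 + 21·18 = 4976 px.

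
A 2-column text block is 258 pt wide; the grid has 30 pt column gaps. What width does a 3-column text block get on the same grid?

Subtracting 1 column gap of 30 leaves 228 for 2 columns, so c = 114 pt.
3-column span = 3·114 + 2·30 = 402 pt.

402 pt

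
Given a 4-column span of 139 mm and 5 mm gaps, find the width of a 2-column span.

67 mm

4 columns + 3 gaps: 4c + 3·5 = 139.
4c = 139 − 15 = 124, so c = 31 mm.
Span of 2: 2·31 + 1·5 = 62 + 5 = 67 mm.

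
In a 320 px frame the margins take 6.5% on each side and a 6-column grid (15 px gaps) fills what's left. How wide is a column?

Margins: 6.5% × 320 = 20.8 px each, so content = 320 − 41.6 = 278.4 px.
6 columns + 5 gaps: 6c + 5·15 = 278.4.
6c = 278.4 − 75 = 203.4, so c = 33.9 px.

33.9 px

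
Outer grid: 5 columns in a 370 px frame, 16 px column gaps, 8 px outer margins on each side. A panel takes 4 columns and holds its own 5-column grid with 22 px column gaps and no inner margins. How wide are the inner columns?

Inside the margins: 370 − 16 = 354 px.
Subtracting 4 column gaps of 16 leaves 290 for 5 columns, so c = 58 px.
4-column span = 4·58 + 3·16 = 280 px.
5 columns + 4 column gaps: 5d + 4·22 = 280.
5d = 280 − 88 = 192, so d = 38.4 px.

38.4 px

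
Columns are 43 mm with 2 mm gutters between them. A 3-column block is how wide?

3-column span = 3·43 + 2·2 = 133 mm.

133 mm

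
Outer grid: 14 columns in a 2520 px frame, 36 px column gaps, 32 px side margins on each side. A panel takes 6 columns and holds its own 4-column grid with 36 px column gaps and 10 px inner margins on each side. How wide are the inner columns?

Subtract both margins: 2520 − 2·32 = 2456 px.
Subtracting 13 column gaps of 36 leaves 1988 for 14 columns, so c = 142 px.
Span of 6: 6·142 + 5·36 = 852 + 180 = 1032 px.
Inner content = 1032 − 2·10 = 1012 px.
1012 − 3·36 = 904; ÷4 gives d = 226 px.

226 px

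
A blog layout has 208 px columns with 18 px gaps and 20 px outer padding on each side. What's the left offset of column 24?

5218 px

Each column+gutter stride is 226 px; 23 of them past the 20 px margin is 20 + 5198 = 5218 px.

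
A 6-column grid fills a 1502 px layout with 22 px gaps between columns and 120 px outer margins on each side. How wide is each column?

192 px

Take off 240 px of margins, leaving 1262 px.
6c + 5·22 = 1262 → 6c = 1152 → c = 192 px.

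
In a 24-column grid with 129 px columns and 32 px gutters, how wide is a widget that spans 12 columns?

1900 px

12-column span = 12·129 + 11·32 = 1900 px.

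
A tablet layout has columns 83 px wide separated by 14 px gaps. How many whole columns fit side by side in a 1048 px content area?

10 columns

Each extra column adds 83 + 14 = 97 px.
(1048 + 14) / 97 = 10.95, so 10 columns fit.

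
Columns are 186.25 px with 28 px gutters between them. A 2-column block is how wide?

2-column span = 2·186.25 + 1·28 = 400.5 px.

400.5 px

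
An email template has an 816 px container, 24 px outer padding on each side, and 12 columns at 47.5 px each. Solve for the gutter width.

18 px

Subtract both margins: 816 − 2·24 = 768 px.
12 columns take 12·47.5 = 570 px; remaining 198 splits into 11 gutters.
g = 198 / 11 = 18 px.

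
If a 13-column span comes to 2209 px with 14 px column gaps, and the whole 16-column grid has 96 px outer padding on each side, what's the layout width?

2914 px

13 columns + 12 column gaps: 13c + 12·14 = 2209.
13c = 2209 − 168 = 2041, so c = 157 px.
Layout = 2·96 + 16·157 + 15·14 = 192 + 2512 + 210 = 2914 px.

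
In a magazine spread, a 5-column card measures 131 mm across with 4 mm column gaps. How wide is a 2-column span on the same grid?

50 mm

5 columns + 4 column gaps: 5c + 4·4 = 131.
5c = 131 − 16 = 115, so c = 23 mm.
2 columns plus 1 column gap: 46 + 4 = 50 mm.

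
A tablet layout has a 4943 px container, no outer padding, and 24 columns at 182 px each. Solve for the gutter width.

25 px

24 columns take 24·182 = 4368 px; remaining 575 splits into 23 gutters.
g = 575 / 23 = 25 px.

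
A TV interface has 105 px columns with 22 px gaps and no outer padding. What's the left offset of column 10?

1143 px

No margin, so column 10 starts at 9·(column + gutter) = 9·127 = 1143 px.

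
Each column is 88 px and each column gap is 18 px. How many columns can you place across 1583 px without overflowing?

15 columns

k columns need k·88 + (k−1)·18 = k·106 − 18.
k·106 − 18 ≤ 1583 → k ≤ 1601 / 106 ≈ 15.10, so k = 15.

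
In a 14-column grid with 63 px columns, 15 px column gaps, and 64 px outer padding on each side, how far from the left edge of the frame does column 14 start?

Before column 14: the margin + 13 columns + 13 column gaps.
Offset = 64 + 13·(63 + 15) = 64 + 1014 = 1078 px.

1078 px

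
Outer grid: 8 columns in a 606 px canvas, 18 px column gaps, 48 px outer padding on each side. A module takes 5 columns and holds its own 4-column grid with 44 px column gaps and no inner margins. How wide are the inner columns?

45 px

Inside the margins: 606 − 96 = 510 px.
8c + 7·18 = 510 → 8c = 384 → c = 48 px.
5-column span = 5·48 + 4·18 = 312 px.
4d + 3·44 = 312 → 4d = 180 → d = 45 px.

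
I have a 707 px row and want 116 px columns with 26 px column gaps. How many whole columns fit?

k columns need k·116 + (k−1)·26 = k·142 − 26.
k·142 − 26 ≤ 707 → k ≤ 733 / 142 ≈ 5.16, so k = 5.

5 columns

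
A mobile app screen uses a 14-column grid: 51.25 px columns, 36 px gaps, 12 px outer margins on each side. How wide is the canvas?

Canvas = 2·12 + 14·51.25 + 13·36 = 24 + 717.5 + 468 = 1209.5 px.

1209.5 px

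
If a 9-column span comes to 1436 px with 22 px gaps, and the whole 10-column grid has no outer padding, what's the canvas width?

1598 px

9 columns + 8 gaps: 9c + 8·22 = 1436.
9c = 1436 − 176 = 1260, so c = 140 px.
Total width: 10·140 + 9·22 = 1598 px.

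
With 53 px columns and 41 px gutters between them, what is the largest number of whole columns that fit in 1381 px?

Each extra column adds 53 + 41 = 94 px.
(1381 + 41) / 94 = 15.13, so 15 columns fit.

15 columns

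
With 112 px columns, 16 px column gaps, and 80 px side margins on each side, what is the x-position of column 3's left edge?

Each column+gutter stride is 128 px; 2 of them past the 80 px margin is 80 + 256 = 336 px.

336 px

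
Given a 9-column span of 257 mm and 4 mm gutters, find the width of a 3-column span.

83 mm

9 columns + 8 gutters: 9c + 8·4 = 257.
9c = 257 − 32 = 225, so c = 25 mm.
Span of 3: 3·25 + 2·4 = 75 + 8 = 83 mm.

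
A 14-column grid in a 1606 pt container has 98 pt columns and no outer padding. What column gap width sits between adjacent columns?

18 pt

Columns use 1372 pt, leaving 234 pt across 13 column gaps = 18 pt each.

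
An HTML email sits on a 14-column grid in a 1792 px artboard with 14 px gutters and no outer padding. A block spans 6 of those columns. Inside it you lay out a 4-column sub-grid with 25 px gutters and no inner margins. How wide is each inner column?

171.25 px

Subtracting 13 gutters of 14 leaves 1610 for 14 columns, so c = 115 px.
6-column span = 6·115 + 5·14 = 760 px.
760 − 3·25 = 685; ÷4 gives d = 171.25 px.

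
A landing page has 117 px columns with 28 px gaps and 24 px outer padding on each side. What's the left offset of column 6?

749 px

Column 6 starts at margin + 5·(column + gutter) = 24 + 5·145 = 749 px.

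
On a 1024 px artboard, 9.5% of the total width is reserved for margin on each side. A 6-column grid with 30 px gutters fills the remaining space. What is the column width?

1024 × (1 − 2·9.5%) = 1024 × 81% = 829.44 px for the columns.
6 columns + 5 gutters: 6c + 5·30 = 829.44.
6c = 829.44 − 150 = 679.44, so c = 113.24 px.

113.24 px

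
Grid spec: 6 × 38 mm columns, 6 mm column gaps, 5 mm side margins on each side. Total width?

268 mm

Total width: 2·5 + 6·38 + 5·6 = 268 mm.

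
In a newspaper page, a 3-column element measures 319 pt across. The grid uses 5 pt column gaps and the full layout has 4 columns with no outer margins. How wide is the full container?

427 pt

3 columns + 2 column gaps: 3c + 2·5 = 319.
3c = 319 − 10 = 309, so c = 103 pt.
Container = 4·103 + 3·5 = 412 + 15 = 427 pt.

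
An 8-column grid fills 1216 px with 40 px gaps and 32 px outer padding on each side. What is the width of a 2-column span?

Take off 64 px of margins, leaving 1152 px.
8 columns + 7 gaps: 8c + 7·40 = 1152.
8c = 1152 − 280 = 872, so c = 109 px.
2 columns plus 1 gap: 218 + 40 = 258 px.

258 px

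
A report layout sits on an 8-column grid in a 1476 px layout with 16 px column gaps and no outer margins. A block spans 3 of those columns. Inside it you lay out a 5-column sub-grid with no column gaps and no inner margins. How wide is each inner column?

8 columns + 7 column gaps: 8c + 7·16 = 1476.
8c = 1476 − 112 = 1364, so c = 170.5 px.
3-column span = 3·170.5 + 2·16 = 543.5 px.
543.5 / 5 = 108.7 px per column.

108.7 px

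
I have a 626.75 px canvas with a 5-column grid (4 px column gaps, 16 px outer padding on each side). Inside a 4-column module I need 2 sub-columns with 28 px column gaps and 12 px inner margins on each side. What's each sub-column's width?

211.5 px

Outer content = 626.75 − 2·16 = 594.75 px.
594.75 − 4·4 = 578.75; ÷5 gives c = 115.75 px.
4 columns plus 3 column gaps: 463 + 12 = 475 px.
Inner content = 475 − 2·12 = 451 px.
451 − 1·28 = 423; ÷2 gives d = 211.5 px.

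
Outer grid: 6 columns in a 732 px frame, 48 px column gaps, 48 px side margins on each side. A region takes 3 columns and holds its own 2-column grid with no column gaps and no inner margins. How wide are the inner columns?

147 px

Inside the margins: 732 − 96 = 636 px.
636 − 5·48 = 396; ÷6 gives c = 66 px.
3-column span = 3·66 + 2·48 = 294 px.
With no column gaps, each column is 294/2 = 147 px.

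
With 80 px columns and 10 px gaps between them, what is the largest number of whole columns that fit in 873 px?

9 columns

k columns need k·80 + (k−1)·10 = k·90 − 10.
k·90 − 10 ≤ 873 → k ≤ 883 / 90 ≈ 9.81, so k = 9.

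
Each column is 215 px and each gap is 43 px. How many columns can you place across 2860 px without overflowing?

11 columns

k columns need k·215 + (k−1)·43 = k·258 − 43.
k·258 − 43 ≤ 2860 → k ≤ 2903 / 258 ≈ 11.25, so k = 11.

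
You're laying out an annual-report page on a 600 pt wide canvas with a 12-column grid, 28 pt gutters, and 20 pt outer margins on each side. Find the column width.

21 pt

Take off 40 pt of margins, leaving 560 pt.
12c + 11·28 = 560 → 12c = 252 → c = 21 pt.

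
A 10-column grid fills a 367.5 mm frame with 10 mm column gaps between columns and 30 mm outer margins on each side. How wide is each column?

Inside the margins: 367.5 − 60 = 307.5 mm.
307.5 − 9·10 = 217.5; ÷10 gives c = 21.75 mm.

21.75 mm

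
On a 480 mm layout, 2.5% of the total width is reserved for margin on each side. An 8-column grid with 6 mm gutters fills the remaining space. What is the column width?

51.75 mm

480 × (1 − 2·2.5%) = 480 × 95% = 456 mm for the columns.
8 columns + 7 gutters: 8c + 7·6 = 456.
8c = 456 − 42 = 414, so c = 51.75 mm.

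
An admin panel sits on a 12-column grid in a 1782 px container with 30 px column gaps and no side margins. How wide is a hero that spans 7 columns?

1027 px

Subtracting 11 column gaps of 30 leaves 1452 for 12 columns, so c = 121 px.
Span of 7: 7·121 + 6·30 = 847 + 180 = 1027 px.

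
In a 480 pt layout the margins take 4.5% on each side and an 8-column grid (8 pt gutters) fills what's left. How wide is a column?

47.6 pt

480 × (1 − 2·4.5%) = 480 × 91% = 436.8 pt for the columns.
8c + 7·8 = 436.8 → 8c = 380.8 → c = 47.6 pt.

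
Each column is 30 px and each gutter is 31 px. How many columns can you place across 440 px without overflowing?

7 columns

Each extra column adds 30 + 31 = 61 px.
(440 + 31) / 61 = 7.72, so 7 columns fit.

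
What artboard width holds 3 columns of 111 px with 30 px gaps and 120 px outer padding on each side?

633 px

Adding margins, columns and gutters: 240 + 333 + 60 = 633 px.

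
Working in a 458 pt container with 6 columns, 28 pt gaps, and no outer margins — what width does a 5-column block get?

Subtracting 5 gaps of 28 leaves 318 for 6 columns, so c = 53 pt.
5-column span = 5·53 + 4·28 = 377 pt.

377 pt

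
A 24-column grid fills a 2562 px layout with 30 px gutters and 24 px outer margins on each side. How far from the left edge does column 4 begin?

Subtract both margins: 2562 − 2·24 = 2514 px.
2514 − 23·30 = 1824; ÷24 gives c = 76 px.
Column 4 starts at margin + 3·(column + gutter) = 24 + 3·106 = 342 px.

342 px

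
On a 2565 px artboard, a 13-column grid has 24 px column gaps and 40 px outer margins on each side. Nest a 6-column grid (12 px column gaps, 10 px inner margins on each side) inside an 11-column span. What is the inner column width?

336.5 px

Take off 80 px of margins, leaving 2485 px.
2485 − 12·24 = 2197; ÷13 gives c = 169 px.
11-column span = 11·169 + 10·24 = 2099 px.
Inner content = 2099 − 2·10 = 2079 px.
Subtracting 5 column gaps of 12 leaves 2019 for 6 columns, so d = 336.5 px.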